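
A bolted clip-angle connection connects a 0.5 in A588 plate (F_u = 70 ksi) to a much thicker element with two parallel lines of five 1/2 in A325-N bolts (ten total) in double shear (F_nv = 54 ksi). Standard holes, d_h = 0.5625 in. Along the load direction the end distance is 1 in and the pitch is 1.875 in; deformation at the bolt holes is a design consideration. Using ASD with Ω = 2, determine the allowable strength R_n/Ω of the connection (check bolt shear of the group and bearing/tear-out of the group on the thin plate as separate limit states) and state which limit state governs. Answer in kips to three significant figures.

106 kips (bolt shear governs)

Bolt shear: A_b = π·0.5²/4 = 0.1963 in²; R_n = 54 × 0.1963 × 10 × 2 = 212.1 kips → 212.1 / 2 = 106 kips.
Bearing (1.2 l_c t F_u ≤ 2.4 d t F_u): upper limit = 2.4·0.5·0.5·70 = 42 kips.
  Edge l_c = 1 − 0.5625/2 = 0.7188 → r_n = 30.19 kips; interior l_c = 1.875 − 0.5625 = 1.312 → r_n = 42 kips.
  R_n,bearing = 2·30.19 + 8·42 = 396.4 kips → 396.4 / 2 = 198 kips.
Bolt shear governs: 106 kips.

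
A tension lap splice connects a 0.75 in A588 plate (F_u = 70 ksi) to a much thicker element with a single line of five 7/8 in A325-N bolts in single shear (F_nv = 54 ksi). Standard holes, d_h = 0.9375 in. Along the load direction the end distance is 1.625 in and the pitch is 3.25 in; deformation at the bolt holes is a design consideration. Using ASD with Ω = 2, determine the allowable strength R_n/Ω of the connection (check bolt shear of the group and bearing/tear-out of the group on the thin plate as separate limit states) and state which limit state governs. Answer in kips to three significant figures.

81.2 kips (bolt shear governs)

Bolt shear: A_b = π·0.875²/4 = 0.6013 in²; R_n = 54 × 0.6013 × 5 × 1 = 162.4 kips → 162.4 / 2 = 81.2 kips.
Bearing (1.2 l_c t F_u ≤ 2.4 d t F_u): upper limit = 2.4·0.875·0.75·70 = 110.3 kips.
  Edge l_c = 1.625 − 0.9375/2 = 1.156 → r_n = 72.84 kips; interior l_c = 3.25 − 0.9375 = 2.312 → r_n = 110.3 kips.
  R_n,bearing = 1·72.84 + 4·110.3 = 513.8 kips → 513.8 / 2 = 257 kips.
Bolt shear governs: 81.2 kips.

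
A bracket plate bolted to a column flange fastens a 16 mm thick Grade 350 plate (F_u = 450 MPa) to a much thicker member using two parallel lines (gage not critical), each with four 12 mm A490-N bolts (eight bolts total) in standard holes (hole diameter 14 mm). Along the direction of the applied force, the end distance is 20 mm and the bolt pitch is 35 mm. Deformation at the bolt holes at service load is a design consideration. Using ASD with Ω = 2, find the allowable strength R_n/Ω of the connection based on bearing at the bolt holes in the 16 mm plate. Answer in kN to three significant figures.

657 kN

Per bolt r_n = 1.2 l_c t F_u ≤ 2.4 d t F_u; upper limit = 2.4 × 12 × 16 × 450 / 1000 = 207.4 kN.
Edge bolt: l_c = 20 − 14/2 = 13 mm → 1.2 × 13 × 16 × 450 / 1000 = 112.3 → r_n = 112.3 kN.
Interior bolts: l_c = 35 − 14 = 21 mm → 1.2 × 21 × 16 × 450 / 1000 = 181.4 → r_n = 181.4 kN.
R_n = 2 × 112.3 + 6 × 181.4 = 1313 kN.
Allowable strength R_n/Ω = 1313 / 2 = 657 kN.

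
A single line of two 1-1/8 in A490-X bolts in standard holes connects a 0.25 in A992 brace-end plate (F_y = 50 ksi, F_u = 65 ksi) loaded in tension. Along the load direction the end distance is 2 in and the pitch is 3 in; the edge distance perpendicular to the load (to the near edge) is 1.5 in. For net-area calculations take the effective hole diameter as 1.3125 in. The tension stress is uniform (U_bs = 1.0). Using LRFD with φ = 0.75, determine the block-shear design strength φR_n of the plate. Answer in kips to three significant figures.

32.4 kips

Shear plane L_v = 2 + 1·3 = 5 in; A_gv = 5 × 0.25 = 1.25 in².
A_nv = (5 − 1.5·1.3125) × 0.25 = 0.7578 in².
A_nt = (1.5 − 0.5·1.3125) × 0.25 = 0.2109 in².
0.6 F_u A_nv = 29.55 kips; 0.6 F_y A_gv = 37.5 kips → shear rupture governs the shear term.
R_n = 29.55 + 1.0 × 65 × 0.2109 = 43.27 kips.
Design strength φR_n = 0.75 × 43.27 = 32.4 kips.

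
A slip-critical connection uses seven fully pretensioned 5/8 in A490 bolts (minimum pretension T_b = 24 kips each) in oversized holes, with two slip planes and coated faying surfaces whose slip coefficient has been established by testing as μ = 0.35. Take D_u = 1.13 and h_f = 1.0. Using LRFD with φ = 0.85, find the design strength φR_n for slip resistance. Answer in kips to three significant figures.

113 kips

R_n = μ · D_u · h_f · T_b · n_s · n_b = 0.35 × 1.13 × 1.0 × 24 × 2 × 7 = 132.9 kips.
Design strength φR_n = 0.85 × 132.9 = 113 kips.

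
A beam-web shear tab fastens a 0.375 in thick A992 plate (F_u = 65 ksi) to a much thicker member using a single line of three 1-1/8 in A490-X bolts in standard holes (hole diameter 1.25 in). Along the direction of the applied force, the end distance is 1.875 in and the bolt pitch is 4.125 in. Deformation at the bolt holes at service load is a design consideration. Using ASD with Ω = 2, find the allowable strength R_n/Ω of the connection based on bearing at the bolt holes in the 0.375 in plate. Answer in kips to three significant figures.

84.1 kips

Per bolt r_n = 1.2 l_c t F_u ≤ 2.4 d t F_u; upper limit = 2.4 × 1.125 × 0.375 × 65 = 65.81 kips.
Edge bolt: l_c = 1.875 − 1.25/2 = 1.25 in → 1.2 × 1.25 × 0.375 × 65 = 36.56 → r_n = 36.56 kips.
Interior bolts: l_c = 4.125 − 1.25 = 2.875 in → 1.2 × 2.875 × 0.375 × 65 = 84.09 → r_n = 65.81 kips.
R_n = 1 × 36.56 + 2 × 65.81 = 168.2 kips.
Allowable strength R_n/Ω = 168.2 / 2 = 84.1 kips.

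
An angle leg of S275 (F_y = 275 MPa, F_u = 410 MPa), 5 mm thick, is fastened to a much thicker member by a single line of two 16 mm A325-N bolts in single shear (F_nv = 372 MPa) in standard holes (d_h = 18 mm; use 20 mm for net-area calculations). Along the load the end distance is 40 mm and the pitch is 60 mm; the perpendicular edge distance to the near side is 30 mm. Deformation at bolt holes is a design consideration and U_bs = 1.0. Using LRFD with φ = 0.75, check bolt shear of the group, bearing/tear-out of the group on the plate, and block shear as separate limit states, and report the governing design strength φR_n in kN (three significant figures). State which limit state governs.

92.6 kN (block shear governs)

Bolt shear: A_b = π·16²/4 = 201.1 mm²; R_n = 372 × 201.1 × 2 × 1 / 1000 = 149.6 kN → 0.75 × 149.6 = 112 kN.
Bearing: edge l_c = 31, r_n = 76.26 kN; interior l_c = 42, r_n = 78.72 kN; R_n = 76.26 + 1·78.72 = 155 kN → 116 kN.
Block shear: A_gv = 500, A_nv = 350, A_nt = 100 mm²; R_n = min(0.6F_uA_nv, 0.6F_yA_gv) + U_bs·F_u·A_nt = 123.5 kN → 92.6 kN.
Block shear governs: 92.6 kN.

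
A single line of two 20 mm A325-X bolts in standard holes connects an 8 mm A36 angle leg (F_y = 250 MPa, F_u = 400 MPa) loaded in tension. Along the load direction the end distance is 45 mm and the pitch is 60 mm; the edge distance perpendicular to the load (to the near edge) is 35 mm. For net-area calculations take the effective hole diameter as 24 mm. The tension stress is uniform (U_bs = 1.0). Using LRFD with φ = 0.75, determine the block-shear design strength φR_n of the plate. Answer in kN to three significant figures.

150 kN

Shear plane L_v = 45 + 1·60 = 105 mm; A_gv = 105 × 8 = 840 mm².
A_nv = (105 − 1.5·24) × 8 = 552 mm².
A_nt = (35 − 0.5·24) × 8 = 184 mm².
0.6 F_u A_nv = 132.5 kN; 0.6 F_y A_gv = 126 kN → shear yielding governs the shear term.
R_n = 126 + 1.0 × 400 × 184 / 1000 = 199.6 kN.
Design strength φR_n = 0.75 × 199.6 = 150 kN.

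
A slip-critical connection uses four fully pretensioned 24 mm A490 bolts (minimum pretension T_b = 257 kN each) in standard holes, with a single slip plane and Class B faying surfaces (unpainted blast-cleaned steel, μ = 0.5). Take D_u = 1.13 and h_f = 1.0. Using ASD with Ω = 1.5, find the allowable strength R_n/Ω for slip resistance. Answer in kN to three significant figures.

R_n = μ · D_u · h_f · T_b · n_s · n_b = 0.5 × 1.13 × 1.0 × 257 × 1 × 4 = 580.8 kN.
Allowable strength R_n/Ω = 580.8 / 1.5 = 387 kN.

387 kN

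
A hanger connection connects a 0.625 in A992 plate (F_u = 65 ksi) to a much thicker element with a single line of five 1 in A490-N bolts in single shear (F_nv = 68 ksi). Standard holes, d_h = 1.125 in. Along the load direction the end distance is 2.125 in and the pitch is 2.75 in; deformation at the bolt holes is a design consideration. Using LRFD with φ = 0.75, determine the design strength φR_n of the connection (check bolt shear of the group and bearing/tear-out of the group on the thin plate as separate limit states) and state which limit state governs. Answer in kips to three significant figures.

200 kips (bolt shear governs)

Bolt shear: A_b = π·1²/4 = 0.7854 in²; R_n = 68 × 0.7854 × 5 × 1 = 267 kips → 0.75 × 267 = 200 kips.
Bearing (1.2 l_c t F_u ≤ 2.4 d t F_u): upper limit = 2.4·1·0.625·65 = 97.5 kips.
  Edge l_c = 2.125 − 1.125/2 = 1.562 → r_n = 76.17 kips; interior l_c = 2.75 − 1.125 = 1.625 → r_n = 79.22 kips.
  R_n,bearing = 1·76.17 + 4·79.22 = 393 kips → 0.75 × 393 = 295 kips.
Bolt shear governs: 200 kips.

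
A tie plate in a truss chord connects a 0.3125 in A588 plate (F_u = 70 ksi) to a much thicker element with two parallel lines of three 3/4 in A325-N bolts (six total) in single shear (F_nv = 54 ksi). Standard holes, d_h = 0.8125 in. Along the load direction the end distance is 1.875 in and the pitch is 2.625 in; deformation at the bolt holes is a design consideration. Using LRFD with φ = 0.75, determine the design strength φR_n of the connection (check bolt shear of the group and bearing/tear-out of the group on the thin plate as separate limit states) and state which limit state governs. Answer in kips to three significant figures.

Bolt shear: A_b = π·0.75²/4 = 0.4418 in²; R_n = 54 × 0.4418 × 6 × 1 = 143.1 kips → 0.75 × 143.1 = 107 kips.
Bearing (1.2 l_c t F_u ≤ 2.4 d t F_u): upper limit = 2.4·0.75·0.3125·70 = 39.38 kips.
  Edge l_c = 1.875 − 0.8125/2 = 1.469 → r_n = 38.55 kips; interior l_c = 2.625 − 0.8125 = 1.812 → r_n = 39.38 kips.
  R_n,bearing = 2·38.55 + 4·39.38 = 234.6 kips → 0.75 × 234.6 = 176 kips.
Bolt shear governs: 107 kips.

107 kips (bolt shear governs)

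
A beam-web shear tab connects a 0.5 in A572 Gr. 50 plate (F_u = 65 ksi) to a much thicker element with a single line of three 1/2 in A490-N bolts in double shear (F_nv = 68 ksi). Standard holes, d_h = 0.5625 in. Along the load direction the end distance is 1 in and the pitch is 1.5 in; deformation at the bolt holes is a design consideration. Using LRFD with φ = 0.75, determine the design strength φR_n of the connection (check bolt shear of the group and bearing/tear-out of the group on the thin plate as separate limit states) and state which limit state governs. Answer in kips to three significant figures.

60.1 kips (bolt shear governs)

Bolt shear: A_b = π·0.5²/4 = 0.1963 in²; R_n = 68 × 0.1963 × 3 × 2 = 80.11 kips → 0.75 × 80.11 = 60.1 kips.
Bearing (1.2 l_c t F_u ≤ 2.4 d t F_u): upper limit = 2.4·0.5·0.5·65 = 39 kips.
  Edge l_c = 1 − 0.5625/2 = 0.7188 → r_n = 28.03 kips; interior l_c = 1.5 − 0.5625 = 0.9375 → r_n = 36.56 kips.
  R_n,bearing = 1·28.03 + 2·36.56 = 101.2 kips → 0.75 × 101.2 = 75.9 kips.
Bolt shear governs: 60.1 kips.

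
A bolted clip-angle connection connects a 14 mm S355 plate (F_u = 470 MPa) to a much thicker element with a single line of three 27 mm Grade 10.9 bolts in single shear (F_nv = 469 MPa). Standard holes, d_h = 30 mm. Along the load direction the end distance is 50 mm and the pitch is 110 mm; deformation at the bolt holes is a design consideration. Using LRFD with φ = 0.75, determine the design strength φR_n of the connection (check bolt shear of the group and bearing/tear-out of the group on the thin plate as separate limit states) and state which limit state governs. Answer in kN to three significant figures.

604 kN (bolt shear governs)

Bolt shear: A_b = π·27²/4 = 572.6 mm²; R_n = 469 × 572.6 × 3 × 1 / 1000 = 805.6 kN → 0.75 × 805.6 = 604 kN.
Bearing (1.2 l_c t F_u ≤ 2.4 d t F_u): upper limit = 2.4·27·14·470 / 1000 = 426.4 kN.
  Edge l_c = 50 − 30/2 = 35 → r_n = 276.4 kN; interior l_c = 110 − 30 = 80 → r_n = 426.4 kN.
  R_n,bearing = 1·276.4 + 2·426.4 = 1129 kN → 0.75 × 1129 = 847 kN.
Bolt shear governs: 604 kN.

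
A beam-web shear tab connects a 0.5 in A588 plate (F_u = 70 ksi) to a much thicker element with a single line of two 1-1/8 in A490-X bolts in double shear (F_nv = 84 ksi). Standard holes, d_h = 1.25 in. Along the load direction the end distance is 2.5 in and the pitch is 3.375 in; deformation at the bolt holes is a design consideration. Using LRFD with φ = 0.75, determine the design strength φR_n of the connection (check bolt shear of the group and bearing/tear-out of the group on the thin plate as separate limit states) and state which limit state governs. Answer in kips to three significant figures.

Bolt shear: A_b = π·1.125²/4 = 0.994 in²; R_n = 84 × 0.994 × 2 × 2 = 334 kips → 0.75 × 334 = 250 kips.
Bearing (1.2 l_c t F_u ≤ 2.4 d t F_u): upper limit = 2.4·1.125·0.5·70 = 94.5 kips.
  Edge l_c = 2.5 − 1.25/2 = 1.875 → r_n = 78.75 kips; interior l_c = 3.375 − 1.25 = 2.125 → r_n = 89.25 kips.
  R_n,bearing = 1·78.75 + 1·89.25 = 168 kips → 0.75 × 168 = 126 kips.
Bearing governs: 126 kips.

126 kips (bearing governs)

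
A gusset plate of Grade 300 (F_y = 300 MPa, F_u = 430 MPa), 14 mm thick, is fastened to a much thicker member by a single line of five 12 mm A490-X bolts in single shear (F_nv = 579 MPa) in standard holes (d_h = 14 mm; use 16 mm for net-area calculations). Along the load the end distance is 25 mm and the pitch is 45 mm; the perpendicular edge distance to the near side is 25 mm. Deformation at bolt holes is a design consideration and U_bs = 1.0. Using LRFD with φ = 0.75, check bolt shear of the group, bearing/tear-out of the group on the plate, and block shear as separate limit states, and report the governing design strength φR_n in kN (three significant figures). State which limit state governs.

246 kN (bolt shear governs)

Bolt shear: A_b = π·12²/4 = 113.1 mm²; R_n = 579 × 113.1 × 5 × 1 / 1000 = 327.4 kN → 0.75 × 327.4 = 246 kN.
Bearing: edge l_c = 18, r_n = 130 kN; interior l_c = 31, r_n = 173.4 kN; R_n = 130 + 4·173.4 = 823.5 kN → 618 kN.
Block shear: A_gv = 2870, A_nv = 1862, A_nt = 238 mm²; R_n = min(0.6F_uA_nv, 0.6F_yA_gv) + U_bs·F_u·A_nt = 582.7 kN → 437 kN.
Bolt shear governs: 246 kN.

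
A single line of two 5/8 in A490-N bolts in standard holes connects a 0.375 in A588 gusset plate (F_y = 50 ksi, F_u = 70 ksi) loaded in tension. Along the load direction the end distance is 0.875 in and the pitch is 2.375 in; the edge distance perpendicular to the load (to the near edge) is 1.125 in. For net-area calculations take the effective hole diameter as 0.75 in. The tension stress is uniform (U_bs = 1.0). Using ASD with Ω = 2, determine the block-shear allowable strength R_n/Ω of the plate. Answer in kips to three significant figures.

26.6 kips

Shear plane L_v = 0.875 + 1·2.375 = 3.25 in; A_gv = 3.25 × 0.375 = 1.219 in².
A_nv = (3.25 − 1.5·0.75) × 0.375 = 0.7969 in².
A_nt = (1.125 − 0.5·0.75) × 0.375 = 0.2812 in².
0.6 F_u A_nv = 33.47 kips; 0.6 F_y A_gv = 36.56 kips → shear rupture governs the shear term.
R_n = 33.47 + 1.0 × 70 × 0.2812 = 53.16 kips.
Allowable strength R_n/Ω = 53.16 / 2 = 26.6 kips.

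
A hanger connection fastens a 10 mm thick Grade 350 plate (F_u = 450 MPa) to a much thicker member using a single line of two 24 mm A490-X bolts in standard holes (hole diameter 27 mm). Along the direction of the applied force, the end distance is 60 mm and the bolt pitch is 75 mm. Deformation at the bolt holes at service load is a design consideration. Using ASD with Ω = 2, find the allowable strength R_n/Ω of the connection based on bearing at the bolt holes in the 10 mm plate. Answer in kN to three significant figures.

255 kN

Per bolt r_n = 1.2 l_c t F_u ≤ 2.4 d t F_u; upper limit = 2.4 × 24 × 10 × 450 / 1000 = 259.2 kN.
Edge bolt: l_c = 60 − 27/2 = 46.5 mm → 1.2 × 46.5 × 10 × 450 / 1000 = 251.1 → r_n = 251.1 kN.
Interior bolts: l_c = 75 − 27 = 48 mm → 1.2 × 48 × 10 × 450 / 1000 = 259.2 → r_n = 259.2 kN.
R_n = 1 × 251.1 + 1 × 259.2 = 510.3 kN.
Allowable strength R_n/Ω = 510.3 / 2 = 255 kN.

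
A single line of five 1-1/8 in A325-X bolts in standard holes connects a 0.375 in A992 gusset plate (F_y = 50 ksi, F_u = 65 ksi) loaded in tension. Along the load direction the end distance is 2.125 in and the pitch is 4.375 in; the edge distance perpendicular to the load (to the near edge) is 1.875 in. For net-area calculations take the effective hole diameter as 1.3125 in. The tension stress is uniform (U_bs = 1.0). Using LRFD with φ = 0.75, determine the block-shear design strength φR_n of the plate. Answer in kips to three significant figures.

173 kips

Shear plane L_v = 2.125 + 4·4.375 = 19.62 in; A_gv = 19.62 × 0.375 = 7.359 in².
A_nv = (19.62 − 4.5·1.3125) × 0.375 = 5.145 in².
A_nt = (1.875 − 0.5·1.3125) × 0.375 = 0.457 in².
0.6 F_u A_nv = 200.6 kips; 0.6 F_y A_gv = 220.8 kips → shear rupture governs the shear term.
R_n = 200.6 + 1.0 × 65 × 0.457 = 230.3 kips.
Design strength φR_n = 0.75 × 230.3 = 173 kips.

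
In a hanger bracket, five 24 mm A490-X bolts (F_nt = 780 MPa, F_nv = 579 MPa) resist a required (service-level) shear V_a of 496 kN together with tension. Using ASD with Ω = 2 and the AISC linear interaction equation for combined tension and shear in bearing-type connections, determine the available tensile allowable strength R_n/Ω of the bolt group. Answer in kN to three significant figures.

479 kN

A_b = π·24²/4 = 452.4 mm²; f_rv = 496 × 1000 / (5 × 452.4) = 219.3 MPa.
F'_nt = 1.3 F_nt − (Ω F_nt / F_nv) f_rv = 1.3·780 − (2·780/579)·219.3 = 423.2 MPa, capped at F_nt → F'_nt = 423.2 MPa.
R_n = F'_nt · A_b · n = 423.2 × 452.4 × 5 / 1000 = 957.2 kN.
Allowable strength R_n/Ω = 957.2 / 2 = 479 kN.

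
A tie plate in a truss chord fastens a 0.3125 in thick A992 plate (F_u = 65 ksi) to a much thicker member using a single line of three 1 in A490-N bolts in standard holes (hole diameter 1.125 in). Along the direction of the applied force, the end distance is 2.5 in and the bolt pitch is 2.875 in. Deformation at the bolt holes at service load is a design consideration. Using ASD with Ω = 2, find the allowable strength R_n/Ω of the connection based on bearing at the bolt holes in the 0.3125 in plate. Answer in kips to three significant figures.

66.3 kips

Per bolt r_n = 1.2 l_c t F_u ≤ 2.4 d t F_u; upper limit = 2.4 × 1 × 0.3125 × 65 = 48.75 kips.
Edge bolt: l_c = 2.5 − 1.125/2 = 1.938 in → 1.2 × 1.938 × 0.3125 × 65 = 47.23 → r_n = 47.23 kips.
Interior bolts: l_c = 2.875 − 1.125 = 1.75 in → 1.2 × 1.75 × 0.3125 × 65 = 42.66 → r_n = 42.66 kips.
R_n = 1 × 47.23 + 2 × 42.66 = 132.5 kips.
Allowable strength R_n/Ω = 132.5 / 2 = 66.3 kips.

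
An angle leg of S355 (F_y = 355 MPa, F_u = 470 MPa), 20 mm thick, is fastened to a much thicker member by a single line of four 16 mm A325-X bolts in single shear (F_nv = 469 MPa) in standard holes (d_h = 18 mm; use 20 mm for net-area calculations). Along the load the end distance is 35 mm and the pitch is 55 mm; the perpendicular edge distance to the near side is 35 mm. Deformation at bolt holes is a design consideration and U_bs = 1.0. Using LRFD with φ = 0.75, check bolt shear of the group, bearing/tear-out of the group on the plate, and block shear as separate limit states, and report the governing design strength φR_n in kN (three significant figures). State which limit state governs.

283 kN (bolt shear governs)

Bolt shear: A_b = π·16²/4 = 201.1 mm²; R_n = 469 × 201.1 × 4 × 1 / 1000 = 377.2 kN → 0.75 × 377.2 = 283 kN.
Bearing: edge l_c = 26, r_n = 293.3 kN; interior l_c = 37, r_n = 361 kN; R_n = 293.3 + 3·361 = 1376 kN → 1030 kN.
Block shear: A_gv = 4000, A_nv = 2600, A_nt = 500 mm²; R_n = min(0.6F_uA_nv, 0.6F_yA_gv) + U_bs·F_u·A_nt = 968.2 kN → 726 kN.
Bolt shear governs: 283 kN.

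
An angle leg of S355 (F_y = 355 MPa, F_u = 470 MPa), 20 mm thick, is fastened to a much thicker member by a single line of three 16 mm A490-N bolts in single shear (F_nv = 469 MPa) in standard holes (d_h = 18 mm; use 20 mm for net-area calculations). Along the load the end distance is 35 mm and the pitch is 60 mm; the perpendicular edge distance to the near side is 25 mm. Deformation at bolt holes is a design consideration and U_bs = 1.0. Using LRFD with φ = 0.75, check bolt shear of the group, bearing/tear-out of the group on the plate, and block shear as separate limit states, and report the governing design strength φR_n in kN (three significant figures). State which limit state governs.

212 kN (bolt shear governs)

Bolt shear: A_b = π·16²/4 = 201.1 mm²; R_n = 469 × 201.1 × 3 × 1 / 1000 = 282.9 kN → 0.75 × 282.9 = 212 kN.
Bearing: edge l_c = 26, r_n = 293.3 kN; interior l_c = 42, r_n = 361 kN; R_n = 293.3 + 2·361 = 1015 kN → 761 kN.
Block shear: A_gv = 3100, A_nv = 2100, A_nt = 300 mm²; R_n = min(0.6F_uA_nv, 0.6F_yA_gv) + U_bs·F_u·A_nt = 733.2 kN → 550 kN.
Bolt shear governs: 212 kN.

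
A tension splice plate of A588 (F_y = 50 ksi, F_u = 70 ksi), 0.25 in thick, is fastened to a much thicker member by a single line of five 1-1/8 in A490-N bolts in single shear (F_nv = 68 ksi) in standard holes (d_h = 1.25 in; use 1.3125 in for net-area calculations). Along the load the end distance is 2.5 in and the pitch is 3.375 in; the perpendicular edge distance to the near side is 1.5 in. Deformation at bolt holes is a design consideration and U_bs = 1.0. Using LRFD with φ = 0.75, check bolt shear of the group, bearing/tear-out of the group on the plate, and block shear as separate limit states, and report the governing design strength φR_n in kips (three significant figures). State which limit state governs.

Bolt shear: A_b = π·1.125²/4 = 0.994 in²; R_n = 68 × 0.994 × 5 × 1 = 338 kips → 0.75 × 338 = 253 kips.
Bearing: edge l_c = 1.875, r_n = 39.38 kips; interior l_c = 2.125, r_n = 44.62 kips; R_n = 39.38 + 4·44.62 = 217.9 kips → 163 kips.
Block shear: A_gv = 4, A_nv = 2.523, A_nt = 0.2109 in²; R_n = min(0.6F_uA_nv, 0.6F_yA_gv) + U_bs·F_u·A_nt = 120.8 kips → 90.6 kips.
Block shear governs: 90.6 kips.

90.6 kips (block shear governs)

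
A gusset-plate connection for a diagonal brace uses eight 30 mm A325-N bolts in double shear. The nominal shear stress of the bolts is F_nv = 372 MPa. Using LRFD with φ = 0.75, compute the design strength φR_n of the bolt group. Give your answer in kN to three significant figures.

3160 kN

A_b = π × 30² / 4 = 706.9 mm².
R_n = F_nv · A_b · n · n_s = 372 × 706.9 × 8 × 2 / 1000 = 4207 kN.
Design strength φR_n = 0.75 × 4207 = 3160 kN.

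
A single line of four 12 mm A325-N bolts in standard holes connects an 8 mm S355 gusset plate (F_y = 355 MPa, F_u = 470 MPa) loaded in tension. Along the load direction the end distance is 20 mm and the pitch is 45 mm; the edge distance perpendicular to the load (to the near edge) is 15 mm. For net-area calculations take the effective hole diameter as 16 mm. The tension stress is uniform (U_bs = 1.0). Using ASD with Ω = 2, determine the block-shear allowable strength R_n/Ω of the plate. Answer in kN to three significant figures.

Shear plane L_v = 20 + 3·45 = 155 mm; A_gv = 155 × 8 = 1240 mm².
A_nv = (155 − 3.5·16) × 8 = 792 mm².
A_nt = (15 − 0.5·16) × 8 = 56 mm².
0.6 F_u A_nv = 223.3 kN; 0.6 F_y A_gv = 264.1 kN → shear rupture governs the shear term.
R_n = 223.3 + 1.0 × 470 × 56 / 1000 = 249.7 kN.
Allowable strength R_n/Ω = 249.7 / 2 = 125 kN.

125 kN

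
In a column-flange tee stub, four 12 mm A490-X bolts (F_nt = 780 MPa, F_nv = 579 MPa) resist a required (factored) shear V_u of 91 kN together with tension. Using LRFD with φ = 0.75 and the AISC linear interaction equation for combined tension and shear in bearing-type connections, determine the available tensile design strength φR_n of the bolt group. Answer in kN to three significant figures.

221 kN

A_b = π·12²/4 = 113.1 mm²; f_rv = 91 × 1000 / (4 × 113.1) = 201.2 MPa.
F'_nt = 1.3 F_nt − (F_nt / φF_nv) f_rv = 1.3·780 − (780/(0.75·579))·201.2 = 652.7 MPa, capped at F_nt → F'_nt = 652.7 MPa.
R_n = F'_nt · A_b · n = 652.7 × 113.1 × 4 / 1000 = 295.3 kN.
Design strength φR_n = 0.75 × 295.3 = 221 kN.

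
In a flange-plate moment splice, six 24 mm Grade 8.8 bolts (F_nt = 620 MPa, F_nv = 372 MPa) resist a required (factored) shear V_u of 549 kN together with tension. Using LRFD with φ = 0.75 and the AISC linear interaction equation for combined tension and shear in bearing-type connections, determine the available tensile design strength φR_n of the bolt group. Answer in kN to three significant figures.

A_b = π·24²/4 = 452.4 mm²; f_rv = 549 × 1000 / (6 × 452.4) = 202.3 MPa.
F'_nt = 1.3 F_nt − (F_nt / φF_nv) f_rv = 1.3·620 − (620/(0.75·372))·202.3 = 356.5 MPa, capped at F_nt → F'_nt = 356.5 MPa.
R_n = F'_nt · A_b · n = 356.5 × 452.4 × 6 / 1000 = 967.8 kN.
Design strength φR_n = 0.75 × 967.8 = 726 kN.

726 kN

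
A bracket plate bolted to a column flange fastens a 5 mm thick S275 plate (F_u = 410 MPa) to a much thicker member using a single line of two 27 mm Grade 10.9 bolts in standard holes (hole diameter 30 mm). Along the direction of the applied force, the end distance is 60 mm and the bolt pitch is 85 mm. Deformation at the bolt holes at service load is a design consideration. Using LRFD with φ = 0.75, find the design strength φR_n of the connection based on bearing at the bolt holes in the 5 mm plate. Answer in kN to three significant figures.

Per bolt r_n = 1.2 l_c t F_u ≤ 2.4 d t F_u; upper limit = 2.4 × 27 × 5 × 410 / 1000 = 132.8 kN.
Edge bolt: l_c = 60 − 30/2 = 45 mm → 1.2 × 45 × 5 × 410 / 1000 = 110.7 → r_n = 110.7 kN.
Interior bolts: l_c = 85 − 30 = 55 mm → 1.2 × 55 × 5 × 410 / 1000 = 135.3 → r_n = 132.8 kN.
R_n = 1 × 110.7 + 1 × 132.8 = 243.5 kN.
Design strength φR_n = 0.75 × 243.5 = 183 kN.

183 kN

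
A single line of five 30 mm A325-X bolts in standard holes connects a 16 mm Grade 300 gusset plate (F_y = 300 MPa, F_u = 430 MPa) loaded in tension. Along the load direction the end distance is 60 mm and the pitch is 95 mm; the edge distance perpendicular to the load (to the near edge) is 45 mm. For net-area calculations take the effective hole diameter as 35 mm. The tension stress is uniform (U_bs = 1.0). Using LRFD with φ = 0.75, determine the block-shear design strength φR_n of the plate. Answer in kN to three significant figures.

Shear plane L_v = 60 + 4·95 = 440 mm; A_gv = 440 × 16 = 7040 mm².
A_nv = (440 − 4.5·35) × 16 = 4520 mm².
A_nt = (45 − 0.5·35) × 16 = 440 mm².
0.6 F_u A_nv = 1166 kN; 0.6 F_y A_gv = 1267 kN → shear rupture governs the shear term.
R_n = 1166 + 1.0 × 430 × 440 / 1000 = 1355 kN.
Design strength φR_n = 0.75 × 1355 = 1020 kN.

1020 kN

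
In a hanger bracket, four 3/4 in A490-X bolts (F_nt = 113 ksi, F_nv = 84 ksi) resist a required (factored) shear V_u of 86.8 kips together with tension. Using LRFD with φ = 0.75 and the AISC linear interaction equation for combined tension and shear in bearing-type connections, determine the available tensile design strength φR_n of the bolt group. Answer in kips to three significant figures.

A_b = π·0.75²/4 = 0.4418 in²; f_rv = 86.8 / (4 × 0.4418) = 49.12 ksi.
F'_nt = 1.3 F_nt − (F_nt / φF_nv) f_rv = 1.3·113 − (113/(0.75·84))·49.12 = 58.8 ksi, capped at F_nt → F'_nt = 58.8 ksi.
R_n = F'_nt · A_b · n = 58.8 × 0.4418 × 4 = 103.9 kips.
Design strength φR_n = 0.75 × 103.9 = 77.9 kips.

77.9 kips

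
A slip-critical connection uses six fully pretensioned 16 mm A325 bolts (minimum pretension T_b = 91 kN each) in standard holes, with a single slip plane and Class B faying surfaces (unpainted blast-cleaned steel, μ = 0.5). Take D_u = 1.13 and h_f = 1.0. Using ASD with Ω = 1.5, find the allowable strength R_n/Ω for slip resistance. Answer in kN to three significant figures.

R_n = μ · D_u · h_f · T_b · n_s · n_b = 0.5 × 1.13 × 1.0 × 91 × 1 × 6 = 308.5 kN.
Allowable strength R_n/Ω = 308.5 / 1.5 = 206 kN.

206 kN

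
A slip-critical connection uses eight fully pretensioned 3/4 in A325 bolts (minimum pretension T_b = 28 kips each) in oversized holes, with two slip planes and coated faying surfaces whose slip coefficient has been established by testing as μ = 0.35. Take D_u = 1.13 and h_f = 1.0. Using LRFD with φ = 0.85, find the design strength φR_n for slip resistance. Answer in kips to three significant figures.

R_n = μ · D_u · h_f · T_b · n_s · n_b = 0.35 × 1.13 × 1.0 × 28 × 2 × 8 = 177.2 kips.
Design strength φR_n = 0.85 × 177.2 = 151 kips.

151 kips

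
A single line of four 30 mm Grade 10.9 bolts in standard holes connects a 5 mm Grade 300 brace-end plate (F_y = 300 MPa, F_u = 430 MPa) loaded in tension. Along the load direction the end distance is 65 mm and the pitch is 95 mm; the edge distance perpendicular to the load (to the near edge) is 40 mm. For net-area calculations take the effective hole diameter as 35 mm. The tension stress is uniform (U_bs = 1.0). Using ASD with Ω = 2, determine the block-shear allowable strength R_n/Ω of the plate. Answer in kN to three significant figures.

171 kN

Shear plane L_v = 65 + 3·95 = 350 mm; A_gv = 350 × 5 = 1750 mm².
A_nv = (350 − 3.5·35) × 5 = 1138 mm².
A_nt = (40 − 0.5·35) × 5 = 112.5 mm².
0.6 F_u A_nv = 293.5 kN; 0.6 F_y A_gv = 315 kN → shear rupture governs the shear term.
R_n = 293.5 + 1.0 × 430 × 112.5 / 1000 = 341.9 kN.
Allowable strength R_n/Ω = 341.9 / 2 = 171 kN.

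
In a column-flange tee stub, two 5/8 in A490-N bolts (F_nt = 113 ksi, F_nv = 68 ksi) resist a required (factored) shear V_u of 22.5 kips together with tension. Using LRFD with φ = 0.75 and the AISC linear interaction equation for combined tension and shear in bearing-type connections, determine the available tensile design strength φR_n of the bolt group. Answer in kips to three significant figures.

A_b = π·0.625²/4 = 0.3068 in²; f_rv = 22.5 / (2 × 0.3068) = 36.67 ksi.
F'_nt = 1.3 F_nt − (F_nt / φF_nv) f_rv = 1.3·113 − (113/(0.75·68))·36.67 = 65.65 ksi, capped at F_nt → F'_nt = 65.65 ksi.
R_n = F'_nt · A_b · n = 65.65 × 0.3068 × 2 = 40.28 kips.
Design strength φR_n = 0.75 × 40.28 = 30.2 kips.

30.2 kips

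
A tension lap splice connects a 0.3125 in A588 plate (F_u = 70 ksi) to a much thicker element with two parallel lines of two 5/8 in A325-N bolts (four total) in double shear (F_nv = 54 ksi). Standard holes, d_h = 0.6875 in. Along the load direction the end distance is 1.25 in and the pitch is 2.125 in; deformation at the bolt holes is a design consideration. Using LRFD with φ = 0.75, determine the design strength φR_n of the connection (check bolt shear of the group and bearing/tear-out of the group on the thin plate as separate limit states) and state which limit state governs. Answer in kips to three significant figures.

Bolt shear: A_b = π·0.625²/4 = 0.3068 in²; R_n = 54 × 0.3068 × 4 × 2 = 132.5 kips → 0.75 × 132.5 = 99.4 kips.
Bearing (1.2 l_c t F_u ≤ 2.4 d t F_u): upper limit = 2.4·0.625·0.3125·70 = 32.81 kips.
  Edge l_c = 1.25 − 0.6875/2 = 0.9062 → r_n = 23.79 kips; interior l_c = 2.125 − 0.6875 = 1.438 → r_n = 32.81 kips.
  R_n,bearing = 2·23.79 + 2·32.81 = 113.2 kips → 0.75 × 113.2 = 84.9 kips.
Bearing governs: 84.9 kips.

84.9 kips (bearing governs)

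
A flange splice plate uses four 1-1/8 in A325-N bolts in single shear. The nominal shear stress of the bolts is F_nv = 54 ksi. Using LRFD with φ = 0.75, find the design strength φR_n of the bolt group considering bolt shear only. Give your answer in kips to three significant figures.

A_b = π × 1.125² / 4 = 0.994 in².
R_n = F_nv · A_b · n · n_s = 54 × 0.994 × 4 × 1 = 214.7 kips.
Design strength φR_n = 0.75 × 214.7 = 161 kips.

161 kips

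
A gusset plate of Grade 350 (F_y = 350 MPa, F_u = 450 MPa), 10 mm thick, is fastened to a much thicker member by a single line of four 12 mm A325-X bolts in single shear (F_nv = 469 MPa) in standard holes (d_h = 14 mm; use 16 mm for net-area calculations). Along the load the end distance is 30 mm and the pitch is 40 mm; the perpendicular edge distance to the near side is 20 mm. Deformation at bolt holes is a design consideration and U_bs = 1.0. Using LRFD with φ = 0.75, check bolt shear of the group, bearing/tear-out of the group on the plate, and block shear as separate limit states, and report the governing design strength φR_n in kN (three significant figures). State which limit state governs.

Bolt shear: A_b = π·12²/4 = 113.1 mm²; R_n = 469 × 113.1 × 4 × 1 / 1000 = 212.2 kN → 0.75 × 212.2 = 159 kN.
Bearing: edge l_c = 23, r_n = 124.2 kN; interior l_c = 26, r_n = 129.6 kN; R_n = 124.2 + 3·129.6 = 513 kN → 385 kN.
Block shear: A_gv = 1500, A_nv = 940, A_nt = 120 mm²; R_n = min(0.6F_uA_nv, 0.6F_yA_gv) + U_bs·F_u·A_nt = 307.8 kN → 231 kN.
Bolt shear governs: 159 kN.

159 kN (bolt shear governs)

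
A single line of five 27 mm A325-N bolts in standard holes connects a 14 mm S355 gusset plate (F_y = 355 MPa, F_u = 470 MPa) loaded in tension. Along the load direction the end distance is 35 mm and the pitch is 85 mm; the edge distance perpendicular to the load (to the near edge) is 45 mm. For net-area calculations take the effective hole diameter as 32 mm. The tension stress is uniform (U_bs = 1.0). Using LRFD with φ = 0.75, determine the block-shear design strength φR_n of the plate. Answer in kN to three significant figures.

Shear plane L_v = 35 + 4·85 = 375 mm; A_gv = 375 × 14 = 5250 mm².
A_nv = (375 − 4.5·32) × 14 = 3234 mm².
A_nt = (45 − 0.5·32) × 14 = 406 mm².
0.6 F_u A_nv = 912 kN; 0.6 F_y A_gv = 1118 kN → shear rupture governs the shear term.
R_n = 912 + 1.0 × 470 × 406 / 1000 = 1103 kN.
Design strength φR_n = 0.75 × 1103 = 827 kN.

827 kN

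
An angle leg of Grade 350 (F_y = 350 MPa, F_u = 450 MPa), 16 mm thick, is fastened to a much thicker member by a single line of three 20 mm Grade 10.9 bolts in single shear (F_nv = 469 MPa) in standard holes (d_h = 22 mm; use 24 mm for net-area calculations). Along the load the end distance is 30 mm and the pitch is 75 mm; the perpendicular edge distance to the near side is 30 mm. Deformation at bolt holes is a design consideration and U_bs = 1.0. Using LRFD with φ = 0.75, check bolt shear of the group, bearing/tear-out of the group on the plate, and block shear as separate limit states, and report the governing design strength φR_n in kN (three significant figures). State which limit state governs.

332 kN (bolt shear governs)

Bolt shear: A_b = π·20²/4 = 314.2 mm²; R_n = 469 × 314.2 × 3 × 1 / 1000 = 442 kN → 0.75 × 442 = 332 kN.
Bearing: edge l_c = 19, r_n = 164.2 kN; interior l_c = 53, r_n = 345.6 kN; R_n = 164.2 + 2·345.6 = 855.4 kN → 642 kN.
Block shear: A_gv = 2880, A_nv = 1920, A_nt = 288 mm²; R_n = min(0.6F_uA_nv, 0.6F_yA_gv) + U_bs·F_u·A_nt = 648 kN → 486 kN.
Bolt shear governs: 332 kN.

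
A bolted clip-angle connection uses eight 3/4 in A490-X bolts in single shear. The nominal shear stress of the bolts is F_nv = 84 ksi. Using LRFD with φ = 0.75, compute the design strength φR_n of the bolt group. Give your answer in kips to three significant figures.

A_b = π × 0.75² / 4 = 0.4418 in².
R_n = F_nv · A_b · n · n_s = 84 × 0.4418 × 8 × 1 = 296.9 kips.
Design strength φR_n = 0.75 × 296.9 = 223 kips.

223 kips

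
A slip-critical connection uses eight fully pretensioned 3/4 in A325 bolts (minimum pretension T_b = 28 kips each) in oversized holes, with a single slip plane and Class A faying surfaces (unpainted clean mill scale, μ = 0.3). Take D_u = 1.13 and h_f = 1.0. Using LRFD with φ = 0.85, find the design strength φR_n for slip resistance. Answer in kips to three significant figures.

64.5 kips

R_n = μ · D_u · h_f · T_b · n_s · n_b = 0.3 × 1.13 × 1.0 × 28 × 1 × 8 = 75.94 kips.
Design strength φR_n = 0.85 × 75.94 = 64.5 kips.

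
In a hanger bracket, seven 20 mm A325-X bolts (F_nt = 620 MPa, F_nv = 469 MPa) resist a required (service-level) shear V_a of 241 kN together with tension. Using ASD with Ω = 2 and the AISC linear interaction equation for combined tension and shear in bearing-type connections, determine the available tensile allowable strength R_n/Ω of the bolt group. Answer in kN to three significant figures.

568 kN

A_b = π·20²/4 = 314.2 mm²; f_rv = 241 × 1000 / (7 × 314.2) = 109.6 MPa.
F'_nt = 1.3 F_nt − (Ω F_nt / F_nv) f_rv = 1.3·620 − (2·620/469)·109.6 = 516.3 MPa, capped at F_nt → F'_nt = 516.3 MPa.
R_n = F'_nt · A_b · n = 516.3 × 314.2 × 7 / 1000 = 1135 kN.
Allowable strength R_n/Ω = 1135 / 2 = 568 kN.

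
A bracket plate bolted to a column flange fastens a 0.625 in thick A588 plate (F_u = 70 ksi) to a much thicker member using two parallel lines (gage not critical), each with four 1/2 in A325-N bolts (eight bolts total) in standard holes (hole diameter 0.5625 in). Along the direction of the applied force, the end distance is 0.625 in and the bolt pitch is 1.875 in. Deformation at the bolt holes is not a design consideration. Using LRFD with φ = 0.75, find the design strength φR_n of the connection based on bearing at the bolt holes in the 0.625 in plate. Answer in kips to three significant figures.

Per bolt r_n = 1.5 l_c t F_u ≤ 3.0 d t F_u; upper limit = 3.0 × 0.5 × 0.625 × 70 = 65.62 kips.
Edge bolt: l_c = 0.625 − 0.5625/2 = 0.3438 in → 1.5 × 0.3438 × 0.625 × 70 = 22.56 → r_n = 22.56 kips.
Interior bolts: l_c = 1.875 − 0.5625 = 1.312 in → 1.5 × 1.312 × 0.625 × 70 = 86.13 → r_n = 65.62 kips.
R_n = 2 × 22.56 + 6 × 65.62 = 438.9 kips.
Design strength φR_n = 0.75 × 438.9 = 329 kips.

329 kips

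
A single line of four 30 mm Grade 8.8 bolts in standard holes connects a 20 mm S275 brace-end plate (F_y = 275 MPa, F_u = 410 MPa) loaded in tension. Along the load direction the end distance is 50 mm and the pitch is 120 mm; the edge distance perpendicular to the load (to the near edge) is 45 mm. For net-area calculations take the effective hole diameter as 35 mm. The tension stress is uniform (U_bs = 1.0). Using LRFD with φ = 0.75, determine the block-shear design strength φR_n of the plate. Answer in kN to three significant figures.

Shear plane L_v = 50 + 3·120 = 410 mm; A_gv = 410 × 20 = 8200 mm².
A_nv = (410 − 3.5·35) × 20 = 5750 mm².
A_nt = (45 − 0.5·35) × 20 = 550 mm².
0.6 F_u A_nv = 1414 kN; 0.6 F_y A_gv = 1353 kN → shear yielding governs the shear term.
R_n = 1353 + 1.0 × 410 × 550 / 1000 = 1578 kN.
Design strength φR_n = 0.75 × 1578 = 1180 kN.

1180 kN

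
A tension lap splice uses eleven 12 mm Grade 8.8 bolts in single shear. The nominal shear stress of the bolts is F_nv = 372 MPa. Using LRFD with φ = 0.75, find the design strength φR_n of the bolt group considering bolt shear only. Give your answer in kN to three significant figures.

347 kN

A_b = π × 12² / 4 = 113.1 mm².
R_n = F_nv · A_b · n · n_s = 372 × 113.1 × 11 × 1 / 1000 = 462.8 kN.
Design strength φR_n = 0.75 × 462.8 = 347 kN.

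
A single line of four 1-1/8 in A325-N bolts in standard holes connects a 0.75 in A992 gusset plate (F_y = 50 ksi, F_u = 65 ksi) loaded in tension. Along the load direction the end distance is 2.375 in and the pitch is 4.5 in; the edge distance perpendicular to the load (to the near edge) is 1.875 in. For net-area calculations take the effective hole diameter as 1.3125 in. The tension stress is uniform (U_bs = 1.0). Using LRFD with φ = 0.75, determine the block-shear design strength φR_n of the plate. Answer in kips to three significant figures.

292 kips

Shear plane L_v = 2.375 + 3·4.5 = 15.88 in; A_gv = 15.88 × 0.75 = 11.91 in².
A_nv = (15.88 − 3.5·1.3125) × 0.75 = 8.461 in².
A_nt = (1.875 − 0.5·1.3125) × 0.75 = 0.9141 in².
0.6 F_u A_nv = 330 kips; 0.6 F_y A_gv = 357.2 kips → shear rupture governs the shear term.
R_n = 330 + 1.0 × 65 × 0.9141 = 389.4 kips.
Design strength φR_n = 0.75 × 389.4 = 292 kips.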